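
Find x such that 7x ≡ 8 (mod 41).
7

Since gcd(7, 41) = 1 divides 8, a solution exists.
Multiply both sides by the inverse of 7 mod 41:
  7^(-1) mod 41 = 6
  x ≡ 6 × 8 ≡ 48 ≡ 7 (mod 41)
Verification: 7 × 7 = 49 = 1 × 41 + 8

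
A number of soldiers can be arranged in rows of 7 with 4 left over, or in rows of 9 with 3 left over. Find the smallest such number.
M = 7 × 9 = 63. M₁ = 9, y₁ ≡ 4 (mod 7). M₂ = 7, y₂ ≡ 4 (mod 9). t = 4×9×4 + 3×7×4 ≡ 39 (mod 63). The smallest positive such number is 39.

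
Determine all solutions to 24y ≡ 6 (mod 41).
31

Since gcd(24, 41) = 1 divides 6, a solution exists.
Multiply both sides by the inverse of 24 mod 41:
  24^(-1) mod 41 = 12
  x ≡ 12 × 6 ≡ 72 ≡ 31 (mod 41)
Verification: 24 × 31 = 744 = 18 × 41 + 6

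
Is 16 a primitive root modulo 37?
No

To verify, check if 16^(36/q) ≢ 1 (mod 37) for each prime divisor q of 36
Divisors of 36 = 36: [1, 2, 3, 4, 6, 9, 12, 18, 36]
  16^(36/2) = 16^18 ≡ 1 (mod 37)
  16^(36/3) = 16^12 ≡ 26 (mod 37)
Conclusion: 16 is not a primitive root modulo 37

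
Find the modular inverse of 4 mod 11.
4^(-1) ≡ 3 (mod 11). Verification: 4 × 3 = 12 ≡ 1 (mod 11)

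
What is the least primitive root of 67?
2

A primitive root g modulo p has order p-1 = 66
Prime divisors of 66: [2, 3, 11]
g is a primitive root iff g^(66/q) ≢ 1 (mod 67) for each prime divisor q
Testing small values:
  g = 2: 2^33 ≡ 66, 2^22 ≡ 37, 2^6 ≡ 64 (mod 67) → none is 1, primitive root!
The smallest primitive root is 2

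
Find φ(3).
2

Prime factorization: 3 = 3
Using the formula φ(n) = n × Π(1 - 1/p) for each prime factor p:
φ(3) = 3 × (1 - 1/3)
φ(3) = 2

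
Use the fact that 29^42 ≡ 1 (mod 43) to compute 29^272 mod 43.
By Fermat: 29^{42} ≡ 1 (mod 43). 272 = 6×42 + 20. So 29^{272} ≡ 29^{20} ≡ 40 (mod 43)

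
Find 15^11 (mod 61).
Using repeated squaring. 11 = 8 + 2 + 1 (binary 1011). Repeated squaring mod 61: 15^1 ≡ 15; 15^2 ≡ 15² = 225 ≡ 42; 15^4 ≡ 42² = 1764 ≡ 56; 15^8 ≡ 56² = 3136 ≡ 25. Multiply: 15^11 = 15^8 × 15^2 × 15^1 ≡ 25 × 42 × 15 (mod 61): 25 × 42 = 1050 ≡ 13; 13 × 15 = 195 ≡ 12. So 15^11 ≡ 12 (mod 61).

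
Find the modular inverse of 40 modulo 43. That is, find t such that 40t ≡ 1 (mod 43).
14

Using Extended Euclidean Algorithm:
gcd(40, 43) = 1
Bezout coefficients: 40 × 14 + 43 × -13 = 1
So 40 × 14 ≡ 1 (mod 43)
The inverse is 14 mod 43 = 14
Verification: 40 × 14 = 560 = 13 × 43 + 1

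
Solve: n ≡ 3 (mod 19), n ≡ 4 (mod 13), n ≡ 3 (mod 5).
M = 19 × 13 × 5 = 1235. M₁ = 65, y₁ ≡ 12 (mod 19). M₂ = 95, y₂ ≡ 10 (mod 13). M₃ = 247, y₃ ≡ 3 (mod 5). n = 3×65×12 + 4×95×10 + 3×247×3 ≡ 953 (mod 1235)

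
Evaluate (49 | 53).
(49/53) = 49^{26} mod 53 = 1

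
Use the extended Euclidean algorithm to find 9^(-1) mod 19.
Extended GCD: 9(-2) + 19(1) = 1. So 9^(-1) ≡ 17 ≡ 17 (mod 19). Verify: 9 × 17 = 153 ≡ 1 (mod 19)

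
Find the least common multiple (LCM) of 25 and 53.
1325

First find GCD(25, 53) using the Euclidean algorithm:
25 = 0 × 53 + 25
53 = 2 × 25 + 3
25 = 8 × 3 + 1
3 = 3 × 1 + 0
GCD(25, 53) = 1

LCM formula: LCM(a, b) = (a × b) / GCD(a, b)
LCM(25, 53) = (25 × 53) / 1
LCM(25, 53) = 1325 / 1
LCM(25, 53) = 1325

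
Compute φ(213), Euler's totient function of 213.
140

Prime factorization: 213 = 3 × 71
Using the formula φ(n) = n × Π(1 - 1/p) for each prime factor p:
φ(213) = 213 × (1 - 1/3) × (1 - 1/71)
φ(213) = 140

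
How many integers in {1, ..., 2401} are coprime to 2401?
2058

Prime factorization: 2401 = 7^4
Using the formula φ(n) = n × Π(1 - 1/p) for each prime factor p:
φ(2401) = 2401 × (1 - 1/7)
φ(2401) = 2058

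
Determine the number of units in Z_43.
42

Prime factorization: 43 = 43
Using the formula φ(n) = n × Π(1 - 1/p) for each prime factor p:
φ(43) = 43 × (1 - 1/43)
φ(43) = 42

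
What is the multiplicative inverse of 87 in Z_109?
104

Using Extended Euclidean Algorithm:
gcd(87, 109) = 1
Bezout coefficients: 87 × -5 + 109 × 4 = 1
So 87 × -5 ≡ 1 (mod 109)
The inverse is -5 mod 109 = 104
Verification: 87 × 104 = 9048 = 83 × 109 + 1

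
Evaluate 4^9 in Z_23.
9 = 8 + 1 (binary 1001). Repeated squaring mod 23: 4^1 ≡ 4; 4^2 ≡ 4² = 16 ≡ 16; 4^4 ≡ 16² = 256 ≡ 3; 4^8 ≡ 3² = 9 ≡ 9. Multiply: 4^9 = 4^8 × 4^1 ≡ 9 × 4 (mod 23): 9 × 4 = 36 ≡ 13. So 4^9 ≡ 13 (mod 23).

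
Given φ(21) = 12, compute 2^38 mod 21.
By Euler: 2^{12} ≡ 1 (mod 21) since gcd(2, 21) = 1. 38 = 3×12 + 2. So 2^{38} ≡ 2^{2} ≡ 4 (mod 21)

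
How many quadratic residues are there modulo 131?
For prime 131, there are (p-1)/2 = (131-1)/2 = 65 quadratic residues (excluding 0).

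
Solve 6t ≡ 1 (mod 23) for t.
6^(-1) ≡ 4 (mod 23). Verification: 6 × 4 = 24 ≡ 1 (mod 23)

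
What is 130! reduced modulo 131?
By Wilson's theorem, (130)! ≡ -1 ≡ 130 (mod 131)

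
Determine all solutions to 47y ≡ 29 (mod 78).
67

Since gcd(47, 78) = 1 divides 29, a solution exists.
Multiply both sides by the inverse of 47 mod 78:
  47^(-1) mod 78 = 5
  x ≡ 5 × 29 ≡ 145 ≡ 67 (mod 78)
Verification: 47 × 67 = 3149 = 40 × 78 + 29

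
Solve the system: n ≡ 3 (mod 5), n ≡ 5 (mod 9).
M = 5 × 9 = 45. M₁ = 9, y₁ ≡ 4 (mod 5). M₂ = 5, y₂ ≡ 2 (mod 9). n = 3×9×4 + 5×5×2 ≡ 23 (mod 45)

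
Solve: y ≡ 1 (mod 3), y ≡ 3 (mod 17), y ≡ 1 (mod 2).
M = 3 × 17 × 2 = 102. M₁ = 34, y₁ ≡ 1 (mod 3). M₂ = 6, y₂ ≡ 3 (mod 17). M₃ = 51, y₃ ≡ 1 (mod 2). y = 1×34×1 + 3×6×3 + 1×51×1 ≡ 37 (mod 102)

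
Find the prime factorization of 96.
2^5 × 3

Divide by primes starting from smallest:
96 ÷ 2 = 48
48 ÷ 2 = 24
24 ÷ 2 = 12
12 ÷ 2 = 6
6 ÷ 2 = 3
3 ÷ 3 = 1

96 = 2^5 × 3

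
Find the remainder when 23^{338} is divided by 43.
By Fermat: 23^{42} ≡ 1 (mod 43). 338 = 8×42 + 2. So 23^{338} ≡ 23^{2} ≡ 13 (mod 43)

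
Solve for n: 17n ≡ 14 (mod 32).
14

Since gcd(17, 32) = 1 divides 14, a solution exists.
Multiply both sides by the inverse of 17 mod 32:
  17^(-1) mod 32 = 17
  x ≡ 17 × 14 ≡ 238 ≡ 14 (mod 32)
Verification: 17 × 14 = 238 = 7 × 32 + 14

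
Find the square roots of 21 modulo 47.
The square roots of 21 mod 47 are 16 and 31. Verify: 16² = 256 ≡ 21 (mod 47)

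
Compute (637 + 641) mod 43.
31

(637 + 641) = 1278
1278 mod 43 = 31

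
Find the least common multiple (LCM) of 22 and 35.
770

First find GCD(22, 35) using the Euclidean algorithm:
22 = 0 × 35 + 22
35 = 1 × 22 + 13
22 = 1 × 13 + 9
13 = 1 × 9 + 4
9 = 2 × 4 + 1
4 = 4 × 1 + 0
GCD(22, 35) = 1

LCM formula: LCM(a, b) = (a × b) / GCD(a, b)
LCM(22, 35) = (22 × 35) / 1
LCM(22, 35) = 770 / 1
LCM(22, 35) = 770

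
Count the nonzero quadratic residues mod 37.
For prime 37, there are (p-1)/2 = (37-1)/2 = 18 quadratic residues (excluding 0).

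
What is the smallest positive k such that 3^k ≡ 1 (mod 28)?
Powers of 3 mod 28: 3^1≡3, 3^2≡9, 3^3≡27, 3^4≡25, 3^5≡19, 3^6≡1. Order = 6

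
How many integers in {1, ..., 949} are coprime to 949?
864

Prime factorization: 949 = 13 × 73
Using the formula φ(n) = n × Π(1 - 1/p) for each prime factor p:
φ(949) = 949 × (1 - 1/13) × (1 - 1/73)
φ(949) = 864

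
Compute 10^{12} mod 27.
1

Using successive squaring:
Binary expansion of 12: 1100
Powers of 10 mod 27 (each is the square of the previous):
  10^1 ≡ 10 (mod 27)
  10^2 ≡ 10² = 100 ≡ 19 (mod 27)
  10^4 ≡ 19² = 361 ≡ 10 (mod 27)
  10^8 ≡ 10² = 100 ≡ 19 (mod 27)
12 = 8 + 4, so 10^12 = 10^8 × 10^4 ≡ 19 × 10 (mod 27)
Multiplying step by step:
  19 × 10 = 190 ≡ 1 (mod 27)
Result: 10^12 ≡ 1 (mod 27)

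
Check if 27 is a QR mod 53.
By Euler's criterion: 27^{26} ≡ 52 (mod 53). Since this equals -1 (≡ 52), 27 is not a QR.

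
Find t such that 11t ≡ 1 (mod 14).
9

Since gcd(11, 14) = 1 divides 1, a solution exists.
Multiply both sides by the inverse of 11 mod 14:
  11^(-1) mod 14 = 9
  x ≡ 9 × 1 ≡ 9 ≡ 9 (mod 14)
Verification: 11 × 9 = 99 = 7 × 14 + 1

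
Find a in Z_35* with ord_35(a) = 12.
2 has order 12 mod 35 since 2^{12} ≡ 1 (mod 35) and no smaller power works.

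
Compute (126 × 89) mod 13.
8

(126 × 89) = 11214
11214 mod 13 = 8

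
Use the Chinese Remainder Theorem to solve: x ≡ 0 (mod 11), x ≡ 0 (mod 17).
0

Using the Chinese Remainder Theorem:
M = product of moduli = 187
For equation 1: M_1 = 17, 17 ≡ 6 (mod 11), inverse of 17 mod 11 is 2 (check: 6 × 2 = 12 ≡ 1 (mod 11))
For equation 2: M_2 = 11, 11 ≡ 11 (mod 17), inverse of 11 mod 17 is 14 (check: 11 × 14 = 154 ≡ 1 (mod 17))
Combine: x ≡ Σ r_i×M_i×(M_i⁻¹ mod m_i) = 0×17×2 + 0×11×14 = 0 + 0 = 0
0 mod 187 = 0
x ≡ 0 (mod 187)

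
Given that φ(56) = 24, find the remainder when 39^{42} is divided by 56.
By Euler: 39^{24} ≡ 1 (mod 56) since gcd(39, 56) = 1. 42 = 1×24 + 18. So 39^{42} ≡ 39^{18} ≡ 1 (mod 56)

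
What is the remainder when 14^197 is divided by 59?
Using Fermat: 14^{58} ≡ 1 (mod 59). 197 ≡ 23 (mod 58). So 14^{197} ≡ 14^{23} ≡ 55 (mod 59)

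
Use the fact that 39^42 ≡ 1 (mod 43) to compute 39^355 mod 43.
By Fermat: 39^{42} ≡ 1 (mod 43). 355 = 8×42 + 19. So 39^{355} ≡ 39^{19} ≡ 8 (mod 43)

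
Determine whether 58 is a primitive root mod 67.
p - 1 = 66 has prime divisors 2, 3, 11. Check 58^(66/q) mod 67 for each: 58^(66/2) = 58^33 ≡ 66, 58^(66/3) = 58^22 ≡ 1, 58^(66/11) = 58^6 ≡ 64 (mod 67). Since 58^22 ≡ 1 (mod 67), the order of 58 divides 22 (in fact the order is 22) ≠ 66, so it is not a primitive root.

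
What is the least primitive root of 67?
2

A primitive root g modulo p has order p-1 = 66
Prime divisors of 66: [2, 3, 11]
g is a primitive root iff g^(66/q) ≢ 1 (mod 67) for each prime divisor q
Testing small values:
  g = 2: 2^33 ≡ 66, 2^22 ≡ 37, 2^6 ≡ 64 (mod 67) → none is 1, primitive root!
The smallest primitive root is 2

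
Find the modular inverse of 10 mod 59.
10^(-1) ≡ 6 (mod 59). Verification: 10 × 6 = 60 ≡ 1 (mod 59)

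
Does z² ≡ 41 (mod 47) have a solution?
By Euler's criterion: 41^{23} ≡ 46 (mod 47). Since this equals -1 (≡ 46), 41 is not a QR.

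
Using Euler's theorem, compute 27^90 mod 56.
By Euler: 27^{24} ≡ 1 (mod 56) since gcd(27, 56) = 1. 90 = 3×24 + 18. So 27^{90} ≡ 27^{18} ≡ 1 (mod 56)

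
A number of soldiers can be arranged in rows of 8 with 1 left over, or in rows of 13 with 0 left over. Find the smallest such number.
M = 8 × 13 = 104. M₁ = 13, y₁ ≡ 5 (mod 8). M₂ = 8, y₂ ≡ 5 (mod 13). n = 1×13×5 + 0×8×5 ≡ 65 (mod 104). The smallest positive such number is 65.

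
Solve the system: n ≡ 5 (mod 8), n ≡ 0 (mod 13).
M = 8 × 13 = 104. M₁ = 13, y₁ ≡ 5 (mod 8). M₂ = 8, y₂ ≡ 5 (mod 13). n = 5×13×5 + 0×8×5 ≡ 13 (mod 104)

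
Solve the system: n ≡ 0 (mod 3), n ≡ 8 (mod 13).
M = 3 × 13 = 39. M₁ = 13, y₁ ≡ 1 (mod 3). M₂ = 3, y₂ ≡ 9 (mod 13). n = 0×13×1 + 8×3×9 ≡ 21 (mod 39)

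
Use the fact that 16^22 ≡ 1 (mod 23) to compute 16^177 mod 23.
By Fermat: 16^{22} ≡ 1 (mod 23). 177 = 8×22 + 1. So 16^{177} ≡ 16^{1} ≡ 16 (mod 23)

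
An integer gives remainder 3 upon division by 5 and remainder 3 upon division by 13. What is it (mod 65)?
M = 5 × 13 = 65. M₁ = 13, y₁ ≡ 2 (mod 5). M₂ = 5, y₂ ≡ 8 (mod 13). n = 3×13×2 + 3×5×8 ≡ 3 (mod 65). The smallest positive such number is 3.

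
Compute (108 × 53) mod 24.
12

(108 × 53) = 5724
5724 mod 24 = 12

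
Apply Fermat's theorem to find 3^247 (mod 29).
By Fermat: 3^{28} ≡ 1 (mod 29). 247 = 8×28 + 23. So 3^{247} ≡ 3^{23} ≡ 8 (mod 29)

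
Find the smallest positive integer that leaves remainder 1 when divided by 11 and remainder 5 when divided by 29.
M = 11 × 29 = 319. M₁ = 29, y₁ ≡ 8 (mod 11). M₂ = 11, y₂ ≡ 8 (mod 29). t = 1×29×8 + 5×11×8 ≡ 34 (mod 319). The smallest positive such number is 34.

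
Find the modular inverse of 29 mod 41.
29^(-1) ≡ 17 (mod 41). Verification: 29 × 17 = 493 ≡ 1 (mod 41)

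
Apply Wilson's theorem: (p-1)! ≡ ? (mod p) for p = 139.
By Wilson's theorem, (138)! ≡ -1 ≡ 138 (mod 139)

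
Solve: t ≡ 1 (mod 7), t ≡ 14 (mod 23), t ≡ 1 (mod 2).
M = 7 × 23 × 2 = 322. M₁ = 46, y₁ ≡ 2 (mod 7). M₂ = 14, y₂ ≡ 5 (mod 23). M₃ = 161, y₃ ≡ 1 (mod 2). t = 1×46×2 + 14×14×5 + 1×161×1 ≡ 267 (mod 322)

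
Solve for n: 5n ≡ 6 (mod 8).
6

Since gcd(5, 8) = 1 divides 6, a solution exists.
Multiply both sides by the inverse of 5 mod 8:
  5^(-1) mod 8 = 5
  x ≡ 5 × 6 ≡ 30 ≡ 6 (mod 8)
Verification: 5 × 6 = 30 = 3 × 8 + 6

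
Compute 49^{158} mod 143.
48

Using successive squaring:
Binary expansion of 158: 10011110
Powers of 49 mod 143 (each is the square of the previous):
  49^1 ≡ 49 (mod 143)
  49^2 ≡ 49² = 2401 ≡ 113 (mod 143)
  49^4 ≡ 113² = 12769 ≡ 42 (mod 143)
  49^8 ≡ 42² = 1764 ≡ 48 (mod 143)
  49^16 ≡ 48² = 2304 ≡ 16 (mod 143)
  49^32 ≡ 16² = 256 ≡ 113 (mod 143)
  49^64 ≡ 113² = 12769 ≡ 42 (mod 143)
  49^128 ≡ 42² = 1764 ≡ 48 (mod 143)
158 = 128 + 16 + 8 + 4 + 2, so 49^158 = 49^128 × 49^16 × 49^8 × 49^4 × 49^2 ≡ 48 × 16 × 48 × 42 × 113 (mod 143)
Multiplying step by step:
  48 × 16 = 768 ≡ 53 (mod 143)
  53 × 48 = 2544 ≡ 113 (mod 143)
  113 × 42 = 4746 ≡ 27 (mod 143)
  27 × 113 = 3051 ≡ 48 (mod 143)
Result: 49^158 ≡ 48 (mod 143)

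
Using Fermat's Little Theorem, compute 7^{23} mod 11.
2

By Fermat's Little Theorem, a^(p-1) ≡ 1 (mod p) for prime p and gcd(a, p) = 1
Here p = 11, so 7^10 ≡ 1 (mod 11)
We can reduce the exponent: 23 mod 10 = 3
So 7^23 ≡ 7^3 (mod 11)
Computing: 7^3 mod 11 = 2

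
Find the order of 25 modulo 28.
Powers of 25 mod 28: 25^1≡25, 25^2≡9, 25^3≡1. Order = 3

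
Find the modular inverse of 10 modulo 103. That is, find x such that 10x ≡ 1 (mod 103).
31

Using Extended Euclidean Algorithm:
gcd(10, 103) = 1
Bezout coefficients: 10 × 31 + 103 × -3 = 1
So 10 × 31 ≡ 1 (mod 103)
The inverse is 31 mod 103 = 31
Verification: 10 × 31 = 310 = 3 × 103 + 1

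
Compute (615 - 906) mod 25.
9

(615 - 906) = -291
-291 mod 25 = 9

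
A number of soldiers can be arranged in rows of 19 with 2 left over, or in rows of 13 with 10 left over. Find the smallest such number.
M = 19 × 13 = 247. M₁ = 13, y₁ ≡ 3 (mod 19). M₂ = 19, y₂ ≡ 11 (mod 13). m = 2×13×3 + 10×19×11 ≡ 192 (mod 247). The smallest positive such number is 192.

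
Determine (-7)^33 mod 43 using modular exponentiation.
Using repeated squaring. (-7) ≡ 36 (mod 43). 33 = 32 + 1 (binary 100001). Repeated squaring mod 43: 36^1 ≡ 36; 36^2 ≡ 36² = 1296 ≡ 6; 36^4 ≡ 6² = 36 ≡ 36; 36^8 ≡ 36² = 1296 ≡ 6; 36^16 ≡ 6² = 36 ≡ 36; 36^32 ≡ 36² = 1296 ≡ 6. Multiply: (-7)^33 ≡ 36^32 × 36^1 ≡ 6 × 36 (mod 43): 6 × 36 = 216 ≡ 1. So (-7)^33 ≡ 1 (mod 43).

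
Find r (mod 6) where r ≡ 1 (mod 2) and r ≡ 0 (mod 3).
M = 2 × 3 = 6. M₁ = 3, y₁ ≡ 1 (mod 2). M₂ = 2, y₂ ≡ 2 (mod 3). r = 1×3×1 + 0×2×2 ≡ 3 (mod 6)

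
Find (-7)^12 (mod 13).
Using Fermat: (-7)^{12} ≡ 1 (mod 13). 12 ≡ 0 (mod 12). So (-7)^{12} ≡ (-7)^{0} ≡ 1 (mod 13)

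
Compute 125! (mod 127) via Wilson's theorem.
(126)! = (125)! × (126) ≡ -1 (mod 127). So (125)! ≡ -1 × (126)^(-1) ≡ (-1)×(-1) = 1 (mod 127)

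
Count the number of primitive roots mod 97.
Number of primitive roots mod 97 = φ(96) = 32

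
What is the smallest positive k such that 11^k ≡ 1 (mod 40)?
Powers of 11 mod 40: 11^1≡11, 11^2≡1. Order = 2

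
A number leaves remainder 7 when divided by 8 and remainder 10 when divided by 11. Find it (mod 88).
M = 8 × 11 = 88. M₁ = 11, y₁ ≡ 3 (mod 8). M₂ = 8, y₂ ≡ 7 (mod 11). y = 7×11×3 + 10×8×7 ≡ 87 (mod 88)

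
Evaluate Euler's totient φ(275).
200

Prime factorization: 275 = 5^2 × 11
Using the formula φ(n) = n × Π(1 - 1/p) for each prime factor p:
φ(275) = 275 × (1 - 1/5) × (1 - 1/11)
φ(275) = 200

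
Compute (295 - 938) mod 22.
17

(295 - 938) = -643
-643 mod 22 = 17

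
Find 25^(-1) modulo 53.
17

Using Extended Euclidean Algorithm:
gcd(25, 53) = 1
Bezout coefficients: 25 × 17 + 53 × -8 = 1
So 25 × 17 ≡ 1 (mod 53)
The inverse is 17 mod 53 = 17
Verification: 25 × 17 = 425 = 8 × 53 + 1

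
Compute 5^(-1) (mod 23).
5^(-1) ≡ 14 (mod 23). Verification: 5 × 14 = 70 ≡ 1 (mod 23)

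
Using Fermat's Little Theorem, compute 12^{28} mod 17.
4

By Fermat's Little Theorem, a^(p-1) ≡ 1 (mod p) for prime p and gcd(a, p) = 1
Here p = 17, so 12^16 ≡ 1 (mod 17)
We can reduce the exponent: 28 mod 16 = 12
So 12^28 ≡ 12^12 (mod 17)
Computing: 12^12 mod 17 = 4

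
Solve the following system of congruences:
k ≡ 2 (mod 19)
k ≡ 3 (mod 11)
135

Using the Chinese Remainder Theorem:
M = product of moduli = 209
For equation 1: M_1 = 11, 11 ≡ 11 (mod 19), inverse of 11 mod 19 is 7 (check: 11 × 7 = 77 ≡ 1 (mod 19))
For equation 2: M_2 = 19, 19 ≡ 8 (mod 11), inverse of 19 mod 11 is 7 (check: 8 × 7 = 56 ≡ 1 (mod 11))
Combine: k ≡ Σ r_i×M_i×(M_i⁻¹ mod m_i) = 2×11×7 + 3×19×7 = 154 + 399 = 553
553 mod 209 = 135
k ≡ 135 (mod 209)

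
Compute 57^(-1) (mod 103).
47

Using Extended Euclidean Algorithm:
gcd(57, 103) = 1
Bezout coefficients: 57 × 47 + 103 × -26 = 1
So 57 × 47 ≡ 1 (mod 103)
The inverse is 47 mod 103 = 47
Verification: 57 × 47 = 2679 = 26 × 103 + 1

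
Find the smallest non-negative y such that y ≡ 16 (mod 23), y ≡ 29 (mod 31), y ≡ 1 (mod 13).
8802

Using the Chinese Remainder Theorem:
M = product of moduli = 9269
For equation 1: M_1 = 403, 403 ≡ 12 (mod 23), inverse of 403 mod 23 is 2 (check: 12 × 2 = 24 ≡ 1 (mod 23))
For equation 2: M_2 = 299, 299 ≡ 20 (mod 31), inverse of 299 mod 31 is 14 (check: 20 × 14 = 280 ≡ 1 (mod 31))
For equation 3: M_3 = 713, 713 ≡ 11 (mod 13), inverse of 713 mod 13 is 6 (check: 11 × 6 = 66 ≡ 1 (mod 13))
Combine: y ≡ Σ r_i×M_i×(M_i⁻¹ mod m_i) = 16×403×2 + 29×299×14 + 1×713×6 = 12896 + 121394 + 4278 = 138568
138568 mod 9269 = 8802
y ≡ 8802 (mod 9269)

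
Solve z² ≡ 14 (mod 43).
The square roots of 14 mod 43 are 10 and 33. Verify: 10² = 100 ≡ 14 (mod 43)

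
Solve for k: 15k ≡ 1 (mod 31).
29

Since gcd(15, 31) = 1 divides 1, a solution exists.
Multiply both sides by the inverse of 15 mod 31:
  15^(-1) mod 31 = 29
  x ≡ 29 × 1 ≡ 29 ≡ 29 (mod 31)
Verification: 15 × 29 = 435 = 14 × 31 + 1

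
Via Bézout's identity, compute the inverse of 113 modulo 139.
Extended GCD: 113(16) + 139(-13) = 1. So 113^(-1) ≡ 16 ≡ 16 (mod 139). Verify: 113 × 16 = 1808 ≡ 1 (mod 139)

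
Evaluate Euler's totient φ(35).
24

Prime factorization: 35 = 5 × 7
Using the formula φ(n) = n × Π(1 - 1/p) for each prime factor p:
φ(35) = 35 × (1 - 1/5) × (1 - 1/7)
φ(35) = 24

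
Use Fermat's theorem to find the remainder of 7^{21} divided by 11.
7

By Fermat's Little Theorem, a^(p-1) ≡ 1 (mod p) for prime p and gcd(a, p) = 1
Here p = 11, so 7^10 ≡ 1 (mod 11)
We can reduce the exponent: 21 mod 10 = 1
So 7^21 ≡ 7^1 (mod 11)
Computing: 7^1 mod 11 = 7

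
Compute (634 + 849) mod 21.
13

(634 + 849) = 1483
1483 mod 21 = 13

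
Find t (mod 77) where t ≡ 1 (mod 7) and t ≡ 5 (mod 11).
M = 7 × 11 = 77. M₁ = 11, y₁ ≡ 2 (mod 7). M₂ = 7, y₂ ≡ 8 (mod 11). t = 1×11×2 + 5×7×8 ≡ 71 (mod 77)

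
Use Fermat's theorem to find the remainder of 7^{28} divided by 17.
13

By Fermat's Little Theorem, a^(p-1) ≡ 1 (mod p) for prime p and gcd(a, p) = 1
Here p = 17, so 7^16 ≡ 1 (mod 17)
We can reduce the exponent: 28 mod 16 = 12
So 7^28 ≡ 7^12 (mod 17)
Computing: 7^12 mod 17 = 13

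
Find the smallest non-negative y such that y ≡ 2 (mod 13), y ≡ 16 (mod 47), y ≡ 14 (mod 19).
4669

Using the Chinese Remainder Theorem:
M = product of moduli = 11609
For equation 1: M_1 = 893, 893 ≡ 9 (mod 13), inverse of 893 mod 13 is 3 (check: 9 × 3 = 27 ≡ 1 (mod 13))
For equation 2: M_2 = 247, 247 ≡ 12 (mod 47), inverse of 247 mod 47 is 4 (check: 12 × 4 = 48 ≡ 1 (mod 47))
For equation 3: M_3 = 611, 611 ≡ 3 (mod 19), inverse of 611 mod 19 is 13 (check: 3 × 13 = 39 ≡ 1 (mod 19))
Combine: y ≡ Σ r_i×M_i×(M_i⁻¹ mod m_i) = 2×893×3 + 16×247×4 + 14×611×13 = 5358 + 15808 + 111202 = 132368
132368 mod 11609 = 4669
y ≡ 4669 (mod 11609)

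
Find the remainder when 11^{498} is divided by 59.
By Fermat: 11^{58} ≡ 1 (mod 59). 498 = 8×58 + 34. So 11^{498} ≡ 11^{34} ≡ 19 (mod 59)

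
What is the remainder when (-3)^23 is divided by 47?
Using repeated squaring. (-3) ≡ 44 (mod 47). 23 = 16 + 4 + 2 + 1 (binary 10111). Repeated squaring mod 47: 44^1 ≡ 44; 44^2 ≡ 44² = 1936 ≡ 9; 44^4 ≡ 9² = 81 ≡ 34; 44^8 ≡ 34² = 1156 ≡ 28; 44^16 ≡ 28² = 784 ≡ 32. Multiply: (-3)^23 ≡ 44^16 × 44^4 × 44^2 × 44^1 ≡ 32 × 34 × 9 × 44 (mod 47): 32 × 34 = 1088 ≡ 7; 7 × 9 = 63 ≡ 16; 16 × 44 = 704 ≡ 46. So (-3)^23 ≡ 46 (mod 47).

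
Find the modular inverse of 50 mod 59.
50^(-1) ≡ 13 (mod 59). Verification: 50 × 13 = 650 ≡ 1 (mod 59)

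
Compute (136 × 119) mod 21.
14

(136 × 119) = 16184
16184 mod 21 = 14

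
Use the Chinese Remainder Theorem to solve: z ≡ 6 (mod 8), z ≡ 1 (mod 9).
M = 8 × 9 = 72. M₁ = 9, y₁ ≡ 1 (mod 8). M₂ = 8, y₂ ≡ 8 (mod 9). z = 6×9×1 + 1×8×8 ≡ 46 (mod 72)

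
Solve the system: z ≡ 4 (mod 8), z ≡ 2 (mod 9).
M = 8 × 9 = 72. M₁ = 9, y₁ ≡ 1 (mod 8). M₂ = 8, y₂ ≡ 8 (mod 9). z = 4×9×1 + 2×8×8 ≡ 20 (mod 72)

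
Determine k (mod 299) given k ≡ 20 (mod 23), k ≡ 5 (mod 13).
135

Using the Chinese Remainder Theorem:
M = product of moduli = 299
For equation 1: M_1 = 13, 13 ≡ 13 (mod 23), inverse of 13 mod 23 is 16 (check: 13 × 16 = 208 ≡ 1 (mod 23))
For equation 2: M_2 = 23, 23 ≡ 10 (mod 13), inverse of 23 mod 13 is 4 (check: 10 × 4 = 40 ≡ 1 (mod 13))
Combine: k ≡ Σ r_i×M_i×(M_i⁻¹ mod m_i) = 20×13×16 + 5×23×4 = 4160 + 460 = 4620
4620 mod 299 = 135
k ≡ 135 (mod 299)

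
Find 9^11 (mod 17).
Using repeated squaring. 11 = 8 + 2 + 1 (binary 1011). Repeated squaring mod 17: 9^1 ≡ 9; 9^2 ≡ 9² = 81 ≡ 13; 9^4 ≡ 13² = 169 ≡ 16; 9^8 ≡ 16² = 256 ≡ 1. Multiply: 9^11 = 9^8 × 9^2 × 9^1 ≡ 1 × 13 × 9 (mod 17): 1 × 13 = 13 ≡ 13; 13 × 9 = 117 ≡ 15. So 9^11 ≡ 15 (mod 17).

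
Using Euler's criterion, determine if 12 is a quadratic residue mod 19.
By Euler's criterion: 12^{9} ≡ 18 (mod 19). Since this equals -1 (≡ 18), 12 is not a QR.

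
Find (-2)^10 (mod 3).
(-2) ≡ 1 (mod 3). 10 = 8 + 2 (binary 1010). Repeated squaring mod 3: 1^1 ≡ 1; 1^2 ≡ 1² = 1 ≡ 1; 1^4 ≡ 1² = 1 ≡ 1; 1^8 ≡ 1² = 1 ≡ 1. Multiply: (-2)^10 ≡ 1^8 × 1^2 ≡ 1 × 1 (mod 3): 1 × 1 = 1 ≡ 1. So (-2)^10 ≡ 1 (mod 3).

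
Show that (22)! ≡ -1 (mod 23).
(22)! mod 23 = 22. Since this equals -1 (mod 23), Wilson confirms 23 is prime.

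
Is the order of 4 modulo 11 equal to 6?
No, the actual order is 5, not 6.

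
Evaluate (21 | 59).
(21/59) = 21^{29} mod 59 = 1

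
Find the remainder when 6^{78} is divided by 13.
By Fermat: 6^{12} ≡ 1 (mod 13). 78 = 6×12 + 6. So 6^{78} ≡ 6^{6} ≡ 12 (mod 13)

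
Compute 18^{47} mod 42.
30

Using successive squaring:
Binary expansion of 47: 101111
Powers of 18 mod 42 (each is the square of the previous):
  18^1 ≡ 18 (mod 42)
  18^2 ≡ 18² = 324 ≡ 30 (mod 42)
  18^4 ≡ 30² = 900 ≡ 18 (mod 42)
  18^8 ≡ 18² = 324 ≡ 30 (mod 42)
  18^16 ≡ 30² = 900 ≡ 18 (mod 42)
  18^32 ≡ 18² = 324 ≡ 30 (mod 42)
47 = 32 + 8 + 4 + 2 + 1, so 18^47 = 18^32 × 18^8 × 18^4 × 18^2 × 18^1 ≡ 30 × 30 × 18 × 30 × 18 (mod 42)
Multiplying step by step:
  30 × 30 = 900 ≡ 18 (mod 42)
  18 × 18 = 324 ≡ 30 (mod 42)
  30 × 30 = 900 ≡ 18 (mod 42)
  18 × 18 = 324 ≡ 30 (mod 42)
Result: 18^47 ≡ 30 (mod 42)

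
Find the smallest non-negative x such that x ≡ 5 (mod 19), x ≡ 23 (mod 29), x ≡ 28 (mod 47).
18264

Using the Chinese Remainder Theorem:
M = product of moduli = 25897
For equation 1: M_1 = 1363, 1363 ≡ 14 (mod 19), inverse of 1363 mod 19 is 15 (check: 14 × 15 = 210 ≡ 1 (mod 19))
For equation 2: M_2 = 893, 893 ≡ 23 (mod 29), inverse of 893 mod 29 is 24 (check: 23 × 24 = 552 ≡ 1 (mod 29))
For equation 3: M_3 = 551, 551 ≡ 34 (mod 47), inverse of 551 mod 47 is 18 (check: 34 × 18 = 612 ≡ 1 (mod 47))
Combine: x ≡ Σ r_i×M_i×(M_i⁻¹ mod m_i) = 5×1363×15 + 23×893×24 + 28×551×18 = 102225 + 492936 + 277704 = 872865
872865 mod 25897 = 18264
x ≡ 18264 (mod 25897)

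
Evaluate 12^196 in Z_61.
Using Fermat: 12^{60} ≡ 1 (mod 61). 196 ≡ 16 (mod 60). So 12^{196} ≡ 12^{16} ≡ 12 (mod 61)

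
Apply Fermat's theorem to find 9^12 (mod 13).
By Fermat's Little Theorem, 9^{12} ≡ 1 (mod 13) since 13 is prime and gcd(9, 13) = 1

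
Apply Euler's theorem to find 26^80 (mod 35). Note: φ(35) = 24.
By Euler: 26^{24} ≡ 1 (mod 35) since gcd(26, 35) = 1. 80 = 3×24 + 8. So 26^{80} ≡ 26^{8} ≡ 11 (mod 35)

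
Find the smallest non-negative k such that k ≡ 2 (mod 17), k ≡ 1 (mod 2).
19

Using the Chinese Remainder Theorem:
M = product of moduli = 34
For equation 1: M_1 = 2, 2 ≡ 2 (mod 17), inverse of 2 mod 17 is 9 (check: 2 × 9 = 18 ≡ 1 (mod 17))
For equation 2: M_2 = 17, 17 ≡ 1 (mod 2), inverse of 17 mod 2 is 1 (check: 1 × 1 = 1 ≡ 1 (mod 2))
Combine: k ≡ Σ r_i×M_i×(M_i⁻¹ mod m_i) = 2×2×9 + 1×17×1 = 36 + 17 = 53
53 mod 34 = 19
k ≡ 19 (mod 34)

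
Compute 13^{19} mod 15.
7

Using successive squaring:
Binary expansion of 19: 10011
Powers of 13 mod 15 (each is the square of the previous):
  13^1 ≡ 13 (mod 15)
  13^2 ≡ 13² = 169 ≡ 4 (mod 15)
  13^4 ≡ 4² = 16 ≡ 1 (mod 15)
  13^8 ≡ 1² = 1 ≡ 1 (mod 15)
  13^16 ≡ 1² = 1 ≡ 1 (mod 15)
19 = 16 + 2 + 1, so 13^19 = 13^16 × 13^2 × 13^1 ≡ 1 × 4 × 13 (mod 15)
Multiplying step by step:
  1 × 4 = 4 ≡ 4 (mod 15)
  4 × 13 = 52 ≡ 7 (mod 15)
Result: 13^19 ≡ 7 (mod 15)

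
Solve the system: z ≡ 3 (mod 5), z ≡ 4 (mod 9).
M = 5 × 9 = 45. M₁ = 9, y₁ ≡ 4 (mod 5). M₂ = 5, y₂ ≡ 2 (mod 9). z = 3×9×4 + 4×5×2 ≡ 13 (mod 45)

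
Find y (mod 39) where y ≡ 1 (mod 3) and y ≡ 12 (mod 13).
M = 3 × 13 = 39. M₁ = 13, y₁ ≡ 1 (mod 3). M₂ = 3, y₂ ≡ 9 (mod 13). y = 1×13×1 + 12×3×9 ≡ 25 (mod 39)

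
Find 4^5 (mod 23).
5 = 4 + 1 (binary 101). Repeated squaring mod 23: 4^1 ≡ 4; 4^2 ≡ 4² = 16 ≡ 16; 4^4 ≡ 16² = 256 ≡ 3. Multiply: 4^5 = 4^4 × 4^1 ≡ 3 × 4 (mod 23): 3 × 4 = 12 ≡ 12. So 4^5 ≡ 12 (mod 23).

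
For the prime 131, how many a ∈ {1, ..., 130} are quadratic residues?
For prime 131, there are (p-1)/2 = (131-1)/2 = 65 quadratic residues (excluding 0).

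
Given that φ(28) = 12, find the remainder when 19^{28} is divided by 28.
By Euler: 19^{12} ≡ 1 (mod 28) since gcd(19, 28) = 1. 28 = 2×12 + 4. So 19^{28} ≡ 19^{4} ≡ 9 (mod 28)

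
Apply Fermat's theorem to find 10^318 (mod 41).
By Fermat: 10^{40} ≡ 1 (mod 41). 318 ≡ 38 (mod 40). So 10^{318} ≡ 10^{38} ≡ 16 (mod 41)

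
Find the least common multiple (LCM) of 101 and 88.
8888

First find GCD(101, 88) using the Euclidean algorithm:
101 = 1 × 88 + 13
88 = 6 × 13 + 10
13 = 1 × 10 + 3
10 = 3 × 3 + 1
3 = 3 × 1 + 0
GCD(101, 88) = 1

LCM formula: LCM(a, b) = (a × b) / GCD(a, b)
LCM(101, 88) = (101 × 88) / 1
LCM(101, 88) = 8888 / 1
LCM(101, 88) = 8888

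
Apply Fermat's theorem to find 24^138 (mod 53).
By Fermat: 24^{52} ≡ 1 (mod 53). 138 = 2×52 + 34. So 24^{138} ≡ 24^{34} ≡ 16 (mod 53)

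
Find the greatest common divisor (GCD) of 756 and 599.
1

Using the Euclidean algorithm:
756 = 1 × 599 + 157
599 = 3 × 157 + 128
157 = 1 × 128 + 29
128 = 4 × 29 + 12
29 = 2 × 12 + 5
12 = 2 × 5 + 2
5 = 2 × 2 + 1
2 = 2 × 1 + 0

GCD(756, 599) = 1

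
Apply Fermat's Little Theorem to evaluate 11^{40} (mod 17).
16

By Fermat's Little Theorem, a^(p-1) ≡ 1 (mod p) for prime p and gcd(a, p) = 1
Here p = 17, so 11^16 ≡ 1 (mod 17)
We can reduce the exponent: 40 mod 16 = 8
So 11^40 ≡ 11^8 (mod 17)
Computing: 11^8 mod 17 = 16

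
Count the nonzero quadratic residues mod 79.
For prime 79, there are (p-1)/2 = (79-1)/2 = 39 quadratic residues (excluding 0).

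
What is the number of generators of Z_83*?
Number of primitive roots mod 83 = φ(82) = 40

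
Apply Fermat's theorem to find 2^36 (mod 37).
By Fermat's Little Theorem, 2^{36} ≡ 1 (mod 37) since 37 is prime and gcd(2, 37) = 1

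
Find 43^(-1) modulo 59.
11

Using Extended Euclidean Algorithm:
gcd(43, 59) = 1
Bezout coefficients: 43 × 11 + 59 × -8 = 1
So 43 × 11 ≡ 1 (mod 59)
The inverse is 11 mod 59 = 11
Verification: 43 × 11 = 473 = 8 × 59 + 1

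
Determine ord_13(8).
Powers of 8 mod 13: 8^1≡8, 8^2≡12, 8^3≡5, 8^4≡1. Order = 4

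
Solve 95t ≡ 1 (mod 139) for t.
95^(-1) ≡ 60 (mod 139). Verification: 95 × 60 = 5700 ≡ 1 (mod 139)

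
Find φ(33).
20

Prime factorization: 33 = 3 × 11
Using the formula φ(n) = n × Π(1 - 1/p) for each prime factor p:
φ(33) = 33 × (1 - 1/3) × (1 - 1/11)
φ(33) = 20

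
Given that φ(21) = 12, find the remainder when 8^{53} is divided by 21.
By Euler: 8^{12} ≡ 1 (mod 21) since gcd(8, 21) = 1. 53 = 4×12 + 5. So 8^{53} ≡ 8^{5} ≡ 8 (mod 21)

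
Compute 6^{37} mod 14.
6

Using successive squaring:
Binary expansion of 37: 100101
Powers of 6 mod 14 (each is the square of the previous):
  6^1 ≡ 6 (mod 14)
  6^2 ≡ 6² = 36 ≡ 8 (mod 14)
  6^4 ≡ 8² = 64 ≡ 8 (mod 14)
  6^8 ≡ 8² = 64 ≡ 8 (mod 14)
  6^16 ≡ 8² = 64 ≡ 8 (mod 14)
  6^32 ≡ 8² = 64 ≡ 8 (mod 14)
37 = 32 + 4 + 1, so 6^37 = 6^32 × 6^4 × 6^1 ≡ 8 × 8 × 6 (mod 14)
Multiplying step by step:
  8 × 8 = 64 ≡ 8 (mod 14)
  8 × 6 = 48 ≡ 6 (mod 14)
Result: 6^37 ≡ 6 (mod 14)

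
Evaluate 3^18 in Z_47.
Using repeated squaring. 18 = 16 + 2 (binary 10010). Repeated squaring mod 47: 3^1 ≡ 3; 3^2 ≡ 3² = 9 ≡ 9; 3^4 ≡ 9² = 81 ≡ 34; 3^8 ≡ 34² = 1156 ≡ 28; 3^16 ≡ 28² = 784 ≡ 32. Multiply: 3^18 = 3^16 × 3^2 ≡ 32 × 9 (mod 47): 32 × 9 = 288 ≡ 6. So 3^18 ≡ 6 (mod 47).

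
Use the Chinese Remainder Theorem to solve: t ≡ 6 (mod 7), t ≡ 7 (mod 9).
M = 7 × 9 = 63. M₁ = 9, y₁ ≡ 4 (mod 7). M₂ = 7, y₂ ≡ 4 (mod 9). t = 6×9×4 + 7×7×4 ≡ 34 (mod 63)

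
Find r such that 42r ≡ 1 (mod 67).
42^(-1) ≡ 8 (mod 67). Verification: 42 × 8 = 336 ≡ 1 (mod 67)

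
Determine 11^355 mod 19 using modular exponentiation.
Using Fermat: 11^{18} ≡ 1 (mod 19). 355 ≡ 13 (mod 18). So 11^{355} ≡ 11^{13} ≡ 11 (mod 19)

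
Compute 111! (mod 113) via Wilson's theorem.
(112)! = (111)! × (112) ≡ -1 (mod 113). So (111)! ≡ -1 × (112)^(-1) ≡ (-1)×(-1) = 1 (mod 113)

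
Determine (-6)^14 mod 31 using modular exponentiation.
Using repeated squaring. (-6) ≡ 25 (mod 31). 14 = 8 + 4 + 2 (binary 1110). Repeated squaring mod 31: 25^1 ≡ 25; 25^2 ≡ 25² = 625 ≡ 5; 25^4 ≡ 5² = 25 ≡ 25; 25^8 ≡ 25² = 625 ≡ 5. Multiply: (-6)^14 ≡ 25^8 × 25^4 × 25^2 ≡ 5 × 25 × 5 (mod 31): 5 × 25 = 125 ≡ 1; 1 × 5 = 5 ≡ 5. So (-6)^14 ≡ 5 (mod 31).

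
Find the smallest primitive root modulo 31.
p - 1 = 30 has prime divisors 2, 3, 5. h is a primitive root mod 31 iff h^(30/q) ≢ 1 (mod 31) for each such q.
h = 2: 2^15 ≡ 1, 2^10 ≡ 1, 2^6 ≡ 2 (mod 31); 2^15 ≡ 1, so not a primitive root.
h = 3: 3^15 ≡ 30, 3^10 ≡ 25, 3^6 ≡ 16 (mod 31); none is 1, so 3 has order 30 and is a primitive root.
The smallest primitive root mod 31 is g = 3.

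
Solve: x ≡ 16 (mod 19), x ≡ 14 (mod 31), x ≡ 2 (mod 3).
M = 19 × 31 × 3 = 1767. M₁ = 93, y₁ ≡ 9 (mod 19). M₂ = 57, y₂ ≡ 6 (mod 31). M₃ = 589, y₃ ≡ 1 (mod 3). x = 16×93×9 + 14×57×6 + 2×589×1 ≡ 1688 (mod 1767)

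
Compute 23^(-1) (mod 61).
23^(-1) ≡ 8 (mod 61). Verification: 23 × 8 = 184 ≡ 1 (mod 61)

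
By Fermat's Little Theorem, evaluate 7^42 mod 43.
By Fermat's Little Theorem, 7^{42} ≡ 1 (mod 43) since 43 is prime and gcd(7, 43) = 1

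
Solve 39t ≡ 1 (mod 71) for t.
51

Using Extended Euclidean Algorithm:
gcd(39, 71) = 1
Bezout coefficients: 39 × -20 + 71 × 11 = 1
So 39 × -20 ≡ 1 (mod 71)
The inverse is -20 mod 71 = 51
Verification: 39 × 51 = 1989 = 28 × 71 + 1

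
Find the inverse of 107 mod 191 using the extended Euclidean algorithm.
Extended GCD: 107(25) + 191(-14) = 1. So 107^(-1) ≡ 25 ≡ 25 (mod 191). Verify: 107 × 25 = 2675 ≡ 1 (mod 191)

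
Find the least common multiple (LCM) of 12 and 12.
12

First find GCD(12, 12) using the Euclidean algorithm:
12 = 1 × 12 + 0
GCD(12, 12) = 12

LCM formula: LCM(a, b) = (a × b) / GCD(a, b)
LCM(12, 12) = (12 × 12) / 12
LCM(12, 12) = 144 / 12
LCM(12, 12) = 12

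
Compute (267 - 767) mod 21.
4

(267 - 767) = -500
-500 mod 21 = 4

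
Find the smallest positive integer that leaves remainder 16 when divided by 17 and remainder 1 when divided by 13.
M = 17 × 13 = 221. M₁ = 13, y₁ ≡ 4 (mod 17). M₂ = 17, y₂ ≡ 10 (mod 13). k = 16×13×4 + 1×17×10 ≡ 118 (mod 221). The smallest positive such number is 118.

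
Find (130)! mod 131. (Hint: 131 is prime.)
By Wilson's theorem, (130)! ≡ -1 ≡ 130 (mod 131)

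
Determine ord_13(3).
Powers of 3 mod 13: 3^1≡3, 3^2≡9, 3^3≡1. Order = 3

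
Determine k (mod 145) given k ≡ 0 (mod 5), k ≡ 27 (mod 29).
85

Using the Chinese Remainder Theorem:
M = product of moduli = 145
For equation 1: M_1 = 29, 29 ≡ 4 (mod 5), inverse of 29 mod 5 is 4 (check: 4 × 4 = 16 ≡ 1 (mod 5))
For equation 2: M_2 = 5, 5 ≡ 5 (mod 29), inverse of 5 mod 29 is 6 (check: 5 × 6 = 30 ≡ 1 (mod 29))
Combine: k ≡ Σ r_i×M_i×(M_i⁻¹ mod m_i) = 0×29×4 + 27×5×6 = 0 + 810 = 810
810 mod 145 = 85
k ≡ 85 (mod 145)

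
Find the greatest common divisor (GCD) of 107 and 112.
1

Using the Euclidean algorithm:
107 = 0 × 112 + 107
112 = 1 × 107 + 5
107 = 21 × 5 + 2
5 = 2 × 2 + 1
2 = 2 × 1 + 0

GCD(107, 112) = 1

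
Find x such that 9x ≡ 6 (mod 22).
8

Since gcd(9, 22) = 1 divides 6, a solution exists.
Multiply both sides by the inverse of 9 mod 22:
  9^(-1) mod 22 = 5
  x ≡ 5 × 6 ≡ 30 ≡ 8 (mod 22)
Verification: 9 × 8 = 72 = 3 × 22 + 6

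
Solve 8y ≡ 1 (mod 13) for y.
5

Using Extended Euclidean Algorithm:
gcd(8, 13) = 1
Bezout coefficients: 8 × 5 + 13 × -3 = 1
So 8 × 5 ≡ 1 (mod 13)
The inverse is 5 mod 13 = 5
Verification: 8 × 5 = 40 = 3 × 13 + 1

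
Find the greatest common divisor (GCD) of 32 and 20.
4

Using the Euclidean algorithm:
32 = 1 × 20 + 12
20 = 1 × 12 + 8
12 = 1 × 8 + 4
8 = 2 × 4 + 0

GCD(32, 20) = 4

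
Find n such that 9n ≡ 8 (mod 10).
2

Since gcd(9, 10) = 1 divides 8, a solution exists.
Multiply both sides by the inverse of 9 mod 10:
  9^(-1) mod 10 = 9
  x ≡ 9 × 8 ≡ 72 ≡ 2 (mod 10)
Verification: 9 × 2 = 18 = 1 × 10 + 8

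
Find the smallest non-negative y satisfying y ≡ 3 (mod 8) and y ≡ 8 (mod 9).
M = 8 × 9 = 72. M₁ = 9, y₁ ≡ 1 (mod 8). M₂ = 8, y₂ ≡ 8 (mod 9). y = 3×9×1 + 8×8×8 ≡ 35 (mod 72)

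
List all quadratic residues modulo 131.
QRs mod 131: {1, 3, 4, 5, 7, 9, 11, 12, 13, 15, 16, 20, 21, 25, 27, 28, 33, 34, 35, 36, 38, 39, 41, 43, 44, 45, 46, 48, 49, 52, 53, 55, 58, 59, 60, 61, 62, 63, 64, 65, 74, 75, 77, 80, 81, 84, 89, 91, 94, 99, 100, 101, 102, 105, 107, 108, 109, 112, 113, 114, 117, 121, 123, 125, 129}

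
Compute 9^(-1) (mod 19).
17

Using Extended Euclidean Algorithm:
gcd(9, 19) = 1
Bezout coefficients: 9 × -2 + 19 × 1 = 1
So 9 × -2 ≡ 1 (mod 19)
The inverse is -2 mod 19 = 17
Verification: 9 × 17 = 153 = 8 × 19 + 1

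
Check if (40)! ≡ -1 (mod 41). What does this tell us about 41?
(40)! mod 41 = 40. Since this equals -1 (mod 41), Wilson confirms 41 is prime.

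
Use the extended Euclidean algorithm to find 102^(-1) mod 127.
Extended GCD: 102(-61) + 127(49) = 1. So 102^(-1) ≡ 66 ≡ 66 (mod 127). Verify: 102 × 66 = 6732 ≡ 1 (mod 127)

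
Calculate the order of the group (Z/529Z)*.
506

Prime factorization: 529 = 23^2
Using the formula φ(n) = n × Π(1 - 1/p) for each prime factor p:
φ(529) = 529 × (1 - 1/23)
φ(529) = 506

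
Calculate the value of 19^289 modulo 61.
Using Fermat: 19^{60} ≡ 1 (mod 61). 289 ≡ 49 (mod 60). So 19^{289} ≡ 19^{49} ≡ 36 (mod 61)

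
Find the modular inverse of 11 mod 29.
11^(-1) ≡ 8 (mod 29). Verification: 11 × 8 = 88 ≡ 1 (mod 29)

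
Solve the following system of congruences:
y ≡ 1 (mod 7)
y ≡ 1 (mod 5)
1

Using the Chinese Remainder Theorem:
M = product of moduli = 35
For equation 1: M_1 = 5, 5 ≡ 5 (mod 7), inverse of 5 mod 7 is 3 (check: 5 × 3 = 15 ≡ 1 (mod 7))
For equation 2: M_2 = 7, 7 ≡ 2 (mod 5), inverse of 7 mod 5 is 3 (check: 2 × 3 = 6 ≡ 1 (mod 5))
Combine: y ≡ Σ r_i×M_i×(M_i⁻¹ mod m_i) = 1×5×3 + 1×7×3 = 15 + 21 = 36
36 mod 35 = 1
y ≡ 1 (mod 35)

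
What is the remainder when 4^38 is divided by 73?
Using repeated squaring. 38 = 32 + 4 + 2 (binary 100110). Repeated squaring mod 73: 4^1 ≡ 4; 4^2 ≡ 4² = 16 ≡ 16; 4^4 ≡ 16² = 256 ≡ 37; 4^8 ≡ 37² = 1369 ≡ 55; 4^16 ≡ 55² = 3025 ≡ 32; 4^32 ≡ 32² = 1024 ≡ 2. Multiply: 4^38 = 4^32 × 4^4 × 4^2 ≡ 2 × 37 × 16 (mod 73): 2 × 37 = 74 ≡ 1; 1 × 16 = 16 ≡ 16. So 4^38 ≡ 16 (mod 73).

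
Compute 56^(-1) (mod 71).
56^(-1) ≡ 52 (mod 71). Verification: 56 × 52 = 2912 ≡ 1 (mod 71)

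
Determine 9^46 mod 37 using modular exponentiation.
Using Fermat: 9^{36} ≡ 1 (mod 37). 46 ≡ 10 (mod 36). So 9^{46} ≡ 9^{10} ≡ 9 (mod 37)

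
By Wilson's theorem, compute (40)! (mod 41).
By Wilson's theorem, (40)! ≡ -1 ≡ 40 (mod 41)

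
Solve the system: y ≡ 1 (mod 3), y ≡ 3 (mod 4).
M = 3 × 4 = 12. M₁ = 4, y₁ ≡ 1 (mod 3). M₂ = 3, y₂ ≡ 3 (mod 4). y = 1×4×1 + 3×3×3 ≡ 7 (mod 12)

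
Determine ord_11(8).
Powers of 8 mod 11: 8^1≡8, 8^2≡9, 8^3≡6, 8^4≡4, 8^5≡10, 8^6≡3, 8^7≡2, 8^8≡5, 8^9≡7, 8^10≡1. Order = 10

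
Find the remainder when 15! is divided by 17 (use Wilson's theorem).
(16)! = (15)! × (16) ≡ -1 (mod 17). So (15)! ≡ -1 × (16)^(-1) ≡ (-1)×(-1) = 1 (mod 17)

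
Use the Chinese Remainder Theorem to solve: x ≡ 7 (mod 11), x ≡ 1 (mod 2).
7

Using the Chinese Remainder Theorem:
M = product of moduli = 22
For equation 1: M_1 = 2, 2 ≡ 2 (mod 11), inverse of 2 mod 11 is 6 (check: 2 × 6 = 12 ≡ 1 (mod 11))
For equation 2: M_2 = 11, 11 ≡ 1 (mod 2), inverse of 11 mod 2 is 1 (check: 1 × 1 = 1 ≡ 1 (mod 2))
Combine: x ≡ Σ r_i×M_i×(M_i⁻¹ mod m_i) = 7×2×6 + 1×11×1 = 84 + 11 = 95
95 mod 22 = 7
x ≡ 7 (mod 22)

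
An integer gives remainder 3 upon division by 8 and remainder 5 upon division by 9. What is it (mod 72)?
M = 8 × 9 = 72. M₁ = 9, y₁ ≡ 1 (mod 8). M₂ = 8, y₂ ≡ 8 (mod 9). m = 3×9×1 + 5×8×8 ≡ 59 (mod 72). The smallest positive such number is 59.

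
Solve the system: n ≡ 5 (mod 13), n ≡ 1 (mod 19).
M = 13 × 19 = 247. M₁ = 19, y₁ ≡ 11 (mod 13). M₂ = 13, y₂ ≡ 3 (mod 19). n = 5×19×11 + 1×13×3 ≡ 96 (mod 247)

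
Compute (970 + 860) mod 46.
36

(970 + 860) = 1830
1830 mod 46 = 36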